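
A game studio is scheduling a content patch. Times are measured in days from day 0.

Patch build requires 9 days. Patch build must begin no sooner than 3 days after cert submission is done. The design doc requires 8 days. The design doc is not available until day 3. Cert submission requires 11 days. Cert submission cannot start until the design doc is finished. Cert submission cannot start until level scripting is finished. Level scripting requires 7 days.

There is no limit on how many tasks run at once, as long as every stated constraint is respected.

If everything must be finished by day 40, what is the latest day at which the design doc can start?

Nothing follows patch build; the deadline of day 40 is its only limit. It must start by 40 − 9 = day 31.
Cert submission must finish before patch build (must start by day 31, minus 3-day gap → day 28). With an 11-day duration, cert submission must start by 28 − 11 = day 17.
The design doc has to be done before cert submission (must start by day 17). That means finishing by day 17, i.e. starting by 17 − 8 = day 9.

9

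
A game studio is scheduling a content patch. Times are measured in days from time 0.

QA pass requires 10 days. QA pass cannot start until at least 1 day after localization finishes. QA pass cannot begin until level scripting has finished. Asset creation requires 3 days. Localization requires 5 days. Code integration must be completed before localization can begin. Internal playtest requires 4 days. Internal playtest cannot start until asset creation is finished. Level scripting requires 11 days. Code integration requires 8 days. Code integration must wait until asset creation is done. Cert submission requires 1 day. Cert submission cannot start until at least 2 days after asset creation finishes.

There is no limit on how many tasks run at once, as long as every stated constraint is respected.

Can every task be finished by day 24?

No

Nothing blocks level scripting, so it runs from day 0 to day 11.
Asset creation has no prerequisites, so it starts at day 0 and finishes at day 3.
Cert submission cannot begin until asset creation (finishes day 3, plus 2-day gap → day 5). It runs from day 5 to 5 + 1 = day 6.
After asset creation (finishes day 3), internal playtest can start at day 3 and finishes at day 7.
Code integration cannot begin until asset creation (finishes day 3). It runs from day 3 to 3 + 8 = day 11.
Localization cannot begin until code integration (finishes day 11). It runs from day 11 to 11 + 5 = day 16.
QA pass has to wait for localization (finishes day 16, plus 1-day gap → day 17); level scripting (finishes day 11). The latest of these is day 17, so QA pass runs day 17 to 17 + 10 = day 27.
The earliest everything can be done is day 27, which is after the deadline of 24, so it is not possible.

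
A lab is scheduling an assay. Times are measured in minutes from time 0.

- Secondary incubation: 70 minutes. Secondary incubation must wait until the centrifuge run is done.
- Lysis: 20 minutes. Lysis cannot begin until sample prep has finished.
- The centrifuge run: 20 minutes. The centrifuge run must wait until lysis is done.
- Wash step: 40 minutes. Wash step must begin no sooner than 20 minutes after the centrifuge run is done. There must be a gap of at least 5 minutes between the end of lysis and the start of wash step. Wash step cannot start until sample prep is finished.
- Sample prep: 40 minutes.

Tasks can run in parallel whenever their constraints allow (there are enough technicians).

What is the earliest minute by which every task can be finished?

150

Nothing blocks sample prep, so it runs from minute 0 to minute 40.
After sample prep (finishes minute 40), lysis can start at minute 40 and finishes at minute 60.
The centrifuge run waits on lysis (finishes minute 60), so it starts at minute 60 and finishes at 60 + 20 = minute 80.
Secondary incubation waits on the centrifuge run (finishes minute 80), so it starts at minute 80 and finishes at 80 + 70 = minute 150.
For wash step: the centrifuge run (finishes minute 80, plus 20-minute gap → minute 100); lysis (finishes minute 60, plus 5-minute gap → minute 65); sample prep (finishes minute 40). Taking the maximum gives a start of minute 100, and it finishes at 100 + 40 = minute 140.
All tasks are finished once the last one completes. Finish times: Sample prep at 40, Lysis at 60, The centrifuge run at 80, Wash step at 140, Secondary incubation at 150. The latest is minute 150.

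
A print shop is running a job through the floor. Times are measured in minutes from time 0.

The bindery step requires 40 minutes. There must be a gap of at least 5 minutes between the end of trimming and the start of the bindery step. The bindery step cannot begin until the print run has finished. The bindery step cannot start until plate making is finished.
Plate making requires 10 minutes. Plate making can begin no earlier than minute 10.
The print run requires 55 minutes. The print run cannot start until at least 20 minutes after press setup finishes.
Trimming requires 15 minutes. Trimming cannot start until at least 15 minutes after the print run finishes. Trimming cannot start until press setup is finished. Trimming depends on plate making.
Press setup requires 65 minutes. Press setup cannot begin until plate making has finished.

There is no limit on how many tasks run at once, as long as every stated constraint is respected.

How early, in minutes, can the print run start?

105

Plate making waits on its own release at minute 10, so it starts at minute 10 and finishes at 10 + 10 = minute 20.
Press setup waits on plate making (finishes minute 20), so it starts at minute 20 and finishes at 20 + 65 = minute 85.
The print run waits on press setup (finishes minute 85, plus 20-minute gap → minute 105), so the earliest it can start is minute 105.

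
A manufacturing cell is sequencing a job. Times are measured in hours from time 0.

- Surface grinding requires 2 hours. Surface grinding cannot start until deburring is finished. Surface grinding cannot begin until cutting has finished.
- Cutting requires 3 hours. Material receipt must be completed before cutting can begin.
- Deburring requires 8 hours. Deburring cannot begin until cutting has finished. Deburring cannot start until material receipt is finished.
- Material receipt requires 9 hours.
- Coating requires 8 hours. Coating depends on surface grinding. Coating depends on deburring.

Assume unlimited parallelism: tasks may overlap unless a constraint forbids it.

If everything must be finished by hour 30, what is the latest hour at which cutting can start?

9

Nothing follows coating; the deadline of hour 30 is its only limit. It must start by 30 − 8 = hour 22.
Surface grinding has to be done before coating (must start by hour 22). That means finishing by hour 22, i.e. starting by 22 − 2 = hour 20.
For deburring: surface grinding (must start by hour 20); coating (must start by hour 22). The most restrictive is hour 20; with an 8-hour duration, deburring must start by hour 12.
Cutting feeds deburring (must start by hour 12); surface grinding (must start by hour 20). Taking the minimum, cutting must finish by hour 12 and start by 12 − 3 = hour 9.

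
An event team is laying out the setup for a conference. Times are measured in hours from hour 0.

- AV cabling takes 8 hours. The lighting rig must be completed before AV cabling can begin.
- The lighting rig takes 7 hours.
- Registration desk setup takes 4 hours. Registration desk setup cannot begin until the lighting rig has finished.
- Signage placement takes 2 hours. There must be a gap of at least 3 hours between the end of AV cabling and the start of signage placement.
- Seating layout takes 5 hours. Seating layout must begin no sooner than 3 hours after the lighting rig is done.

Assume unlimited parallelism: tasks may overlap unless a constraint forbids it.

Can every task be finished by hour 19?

No

Nothing blocks the lighting rig, so it runs from hour 0 to hour 7.
Registration desk setup waits on the lighting rig (finishes hour 7), so it starts at hour 7 and finishes at 7 + 4 = hour 11.
After the lighting rig (finishes hour 7, plus 3-hour gap → hour 10), seating layout can start at hour 10 and finishes at hour 15.
AV cabling cannot begin until the lighting rig (finishes hour 7). It runs from hour 7 to 7 + 8 = hour 15.
Signage placement waits on AV cabling (finishes hour 15, plus 3-hour gap → hour 18), so it starts at hour 18 and finishes at 18 + 2 = hour 20.
The earliest everything can be done is hour 20, which is after the deadline of 19, so it is not possible.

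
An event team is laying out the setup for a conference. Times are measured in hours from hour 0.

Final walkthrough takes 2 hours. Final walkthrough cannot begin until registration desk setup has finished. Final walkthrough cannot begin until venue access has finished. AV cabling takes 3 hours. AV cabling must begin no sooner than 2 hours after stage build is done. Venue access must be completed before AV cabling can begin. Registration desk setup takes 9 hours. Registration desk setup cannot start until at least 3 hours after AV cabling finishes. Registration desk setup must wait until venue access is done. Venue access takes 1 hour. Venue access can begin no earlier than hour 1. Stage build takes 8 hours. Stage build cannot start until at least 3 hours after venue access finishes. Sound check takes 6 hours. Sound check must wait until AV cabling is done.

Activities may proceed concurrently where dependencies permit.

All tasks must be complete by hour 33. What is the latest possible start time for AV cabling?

16

Final walkthrough has no dependents, so it just needs to finish by hour 33. Starting by 33 − 2 = hour 31 achieves that.
Registration desk setup feeds into final walkthrough (must start by hour 31); so registration desk setup must finish by hour 31 and therefore start by hour 22.
To finish by hour 33, sound check (duration 6) must start no later than hour 27.
AV cabling must finish in time for registration desk setup (must start by hour 22, minus 3-hour gap → hour 19); sound check (must start by hour 27). The tightest is hour 19, so AV cabling must start by 19 − 3 = hour 16.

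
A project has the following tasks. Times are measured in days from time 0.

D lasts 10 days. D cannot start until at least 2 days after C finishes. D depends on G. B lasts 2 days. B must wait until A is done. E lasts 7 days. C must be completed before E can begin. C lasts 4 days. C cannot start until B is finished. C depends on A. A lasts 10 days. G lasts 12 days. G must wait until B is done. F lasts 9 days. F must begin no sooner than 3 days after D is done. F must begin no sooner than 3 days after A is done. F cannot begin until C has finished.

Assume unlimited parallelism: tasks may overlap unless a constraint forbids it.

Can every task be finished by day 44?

No

Nothing blocks A, so it runs from day 0 to day 10.
B cannot begin until A (finishes day 10). It runs from day 10 to 10 + 2 = day 12.
After B (finishes day 12), G can start at day 12 and finishes at day 24.
C has to wait for B (finishes day 12); A (finishes day 10). The latest of these is day 12, so C runs day 12 to 12 + 4 = day 16.
E cannot begin until C (finishes day 16). It runs from day 16 to 16 + 7 = day 23.
For D: C (finishes day 16, plus 2-day gap → day 18); G (finishes day 24). Taking the maximum gives a start of day 24, and it finishes at 24 + 10 = day 34.
For F: D (finishes day 34, plus 3-day gap → day 37); A (finishes day 10, plus 3-day gap → day 13); C (finishes day 16). Taking the maximum gives a start of day 37, and it finishes at 37 + 9 = day 46.
The earliest everything can be done is day 46, which is after the deadline of 44, so it is not possible.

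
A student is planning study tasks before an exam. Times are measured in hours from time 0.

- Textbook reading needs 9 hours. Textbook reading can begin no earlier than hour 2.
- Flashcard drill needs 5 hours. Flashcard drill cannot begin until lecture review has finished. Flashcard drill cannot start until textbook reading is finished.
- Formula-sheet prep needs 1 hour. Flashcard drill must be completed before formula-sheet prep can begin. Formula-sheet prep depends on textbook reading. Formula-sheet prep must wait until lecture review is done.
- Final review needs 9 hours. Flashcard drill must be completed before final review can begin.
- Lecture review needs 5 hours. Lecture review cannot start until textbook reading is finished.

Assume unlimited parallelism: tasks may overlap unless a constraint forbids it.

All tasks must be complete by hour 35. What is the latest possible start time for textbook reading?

Nothing follows formula-sheet prep; the deadline of hour 35 is its only limit. It must start by 35 − 1 = hour 34.
To finish by hour 35, final review (duration 9) must start no later than hour 26.
Flashcard drill must finish in time for formula-sheet prep (must start by hour 34); final review (must start by hour 26). The tightest is hour 26, so flashcard drill must start by 26 − 5 = hour 21.
For lecture review: flashcard drill (must start by hour 21); formula-sheet prep (must start by hour 34). The most restrictive is hour 21; with a 5-hour duration, lecture review must start by hour 16.
Textbook reading feeds lecture review (must start by hour 16); flashcard drill (must start by hour 21); formula-sheet prep (must start by hour 34). Taking the minimum, textbook reading must finish by hour 16 and start by 16 − 9 = hour 7.

7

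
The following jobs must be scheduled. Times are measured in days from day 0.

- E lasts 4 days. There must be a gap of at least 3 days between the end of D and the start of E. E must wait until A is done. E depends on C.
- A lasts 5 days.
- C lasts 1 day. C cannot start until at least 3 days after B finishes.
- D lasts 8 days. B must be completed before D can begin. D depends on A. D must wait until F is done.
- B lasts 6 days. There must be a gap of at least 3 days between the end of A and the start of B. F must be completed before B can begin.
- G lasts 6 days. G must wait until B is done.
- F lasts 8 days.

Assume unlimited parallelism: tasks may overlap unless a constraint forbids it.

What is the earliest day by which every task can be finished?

Nothing blocks F, so it runs from day 0 to day 8.
Nothing blocks A, so it runs from day 0 to day 5.
B cannot start until A (finishes day 5, plus 3-day gap → day 8); F (finishes day 8). The controlling bound is day 8, so B finishes at 8 + 6 = day 14.
G cannot begin until B (finishes day 14). It runs from day 14 to 14 + 6 = day 20.
D has to wait for B (finishes day 14); A (finishes day 5); F (finishes day 8). The latest of these is day 14, so D runs day 14 to 14 + 8 = day 22.
After B (finishes day 14, plus 3-day gap → day 17), C can start at day 17 and finishes at day 18.
For E: D (finishes day 22, plus 3-day gap → day 25); A (finishes day 5); C (finishes day 18). Taking the maximum gives a start of day 25, and it finishes at 25 + 4 = day 29.
All tasks are finished once the last one completes. Finish times: A at 5, B at 14, C at 18, D at 22, E at 29, F at 8, G at 20. The latest is day 29.

29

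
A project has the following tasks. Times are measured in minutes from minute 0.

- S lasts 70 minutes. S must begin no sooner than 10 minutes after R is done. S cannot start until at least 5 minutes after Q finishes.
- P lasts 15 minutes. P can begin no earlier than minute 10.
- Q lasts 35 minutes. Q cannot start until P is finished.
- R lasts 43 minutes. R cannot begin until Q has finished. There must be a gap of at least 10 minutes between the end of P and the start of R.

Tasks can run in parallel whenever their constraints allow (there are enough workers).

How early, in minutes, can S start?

113

P cannot begin until its own release at minute 10. It runs from minute 10 to 10 + 15 = minute 25.
Q cannot begin until P (finishes minute 25). It runs from minute 25 to 25 + 35 = minute 60.
For R: Q (finishes minute 60); P (finishes minute 25, plus 10-minute gap → minute 35). Taking the maximum gives a start of minute 60, and it finishes at 60 + 43 = minute 103.
S waits on R (finishes minute 103, plus 10-minute gap → minute 113); Q (finishes minute 60, plus 5-minute gap → minute 65). The latest of these is minute 113, which is the earliest S can start.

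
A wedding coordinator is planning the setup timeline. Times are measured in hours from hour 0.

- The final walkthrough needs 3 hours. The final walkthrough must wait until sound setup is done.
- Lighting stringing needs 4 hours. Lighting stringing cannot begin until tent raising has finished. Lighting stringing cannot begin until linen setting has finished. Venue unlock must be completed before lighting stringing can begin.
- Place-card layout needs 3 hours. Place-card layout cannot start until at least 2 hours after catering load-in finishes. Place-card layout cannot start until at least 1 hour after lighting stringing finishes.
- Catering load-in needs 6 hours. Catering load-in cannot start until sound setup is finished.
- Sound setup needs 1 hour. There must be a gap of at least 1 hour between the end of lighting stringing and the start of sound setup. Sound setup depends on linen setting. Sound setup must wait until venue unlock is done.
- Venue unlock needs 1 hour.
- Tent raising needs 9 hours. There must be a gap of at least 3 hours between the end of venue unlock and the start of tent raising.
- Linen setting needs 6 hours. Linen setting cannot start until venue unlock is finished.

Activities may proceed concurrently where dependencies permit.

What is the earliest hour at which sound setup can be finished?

Venue unlock can start immediately at hour 0; it finishes at hour 1.
Linen setting cannot begin until venue unlock (finishes hour 1). It runs from hour 1 to 1 + 6 = hour 7.
After venue unlock (finishes hour 1, plus 3-hour gap → hour 4), tent raising can start at hour 4 and finishes at hour 13.
For lighting stringing: tent raising (finishes hour 13); linen setting (finishes hour 7); venue unlock (finishes hour 1). Taking the maximum gives a start of hour 13, and it finishes at 13 + 4 = hour 17.
Sound setup cannot start until lighting stringing (finishes hour 17, plus 1-hour gap → hour 18); linen setting (finishes hour 7); venue unlock (finishes hour 1). The controlling bound is hour 18, so sound setup finishes at 18 + 1 = hour 19.

19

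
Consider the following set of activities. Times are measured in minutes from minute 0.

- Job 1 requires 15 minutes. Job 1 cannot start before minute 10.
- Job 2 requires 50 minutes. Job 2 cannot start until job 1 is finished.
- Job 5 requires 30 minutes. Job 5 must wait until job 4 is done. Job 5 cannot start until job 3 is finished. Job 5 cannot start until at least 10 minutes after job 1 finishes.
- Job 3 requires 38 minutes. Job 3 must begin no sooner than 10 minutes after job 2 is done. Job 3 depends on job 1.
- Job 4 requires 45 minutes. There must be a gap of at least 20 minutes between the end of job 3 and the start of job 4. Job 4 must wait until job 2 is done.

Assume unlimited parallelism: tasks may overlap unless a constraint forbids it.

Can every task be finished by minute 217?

No

Job 1 cannot begin until its own release at minute 10. It runs from minute 10 to 10 + 15 = minute 25.
Job 2 waits on job 1 (finishes minute 25), so it starts at minute 25 and finishes at 25 + 50 = minute 75.
Job 3 cannot start until job 2 (finishes minute 75, plus 10-minute gap → minute 85); job 1 (finishes minute 25). The controlling bound is minute 85, so job 3 finishes at 85 + 38 = minute 123.
For job 4: job 3 (finishes minute 123, plus 20-minute gap → minute 143); job 2 (finishes minute 75). Taking the maximum gives a start of minute 143, and it finishes at 143 + 45 = minute 188.
Job 5 needs all of job 4 (finishes minute 188); job 3 (finishes minute 123); job 1 (finishes minute 25, plus 10-minute gap → minute 35). That puts its earliest start at minute 188; it finishes at 188 + 30 = minute 218.
The earliest everything can be done is minute 218, which is after the deadline of 217, so it is not possible.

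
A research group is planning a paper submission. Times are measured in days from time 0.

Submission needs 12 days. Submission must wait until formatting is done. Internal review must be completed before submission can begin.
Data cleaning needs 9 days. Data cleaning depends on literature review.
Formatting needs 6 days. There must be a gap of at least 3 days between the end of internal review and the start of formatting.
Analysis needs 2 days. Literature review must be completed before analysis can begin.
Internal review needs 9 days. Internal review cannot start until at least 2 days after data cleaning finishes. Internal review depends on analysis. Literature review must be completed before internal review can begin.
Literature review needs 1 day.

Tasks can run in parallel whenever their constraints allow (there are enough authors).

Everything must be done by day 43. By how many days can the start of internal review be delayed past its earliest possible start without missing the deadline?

1

Literature review can start immediately at day 0; it finishes at day 1.
Analysis waits on literature review (finishes day 1), so it starts at day 1 and finishes at 1 + 2 = day 3.
After literature review (finishes day 1), data cleaning can start at day 1 and finishes at day 10.
Internal review needs all of data cleaning (finishes day 10, plus 2-day gap → day 12); analysis (finishes day 3); literature review (finishes day 1). That puts its earliest start at day 12; it finishes at 12 + 9 = day 21.

Working backward from the deadline:
Nothing follows submission; the deadline of day 43 is its only limit. It must start by 43 − 12 = day 31.
Formatting feeds into submission (must start by day 31); so formatting must finish by day 31 and therefore start by day 25.
Internal review must finish in time for formatting (must start by day 25, minus 3-day gap → day 22); submission (must start by day 31). The tightest is day 22, so internal review must start by 22 − 9 = day 13.
So internal review can start as early as day 12 and as late as day 13, giving 13 − 12 = 1 day of slack.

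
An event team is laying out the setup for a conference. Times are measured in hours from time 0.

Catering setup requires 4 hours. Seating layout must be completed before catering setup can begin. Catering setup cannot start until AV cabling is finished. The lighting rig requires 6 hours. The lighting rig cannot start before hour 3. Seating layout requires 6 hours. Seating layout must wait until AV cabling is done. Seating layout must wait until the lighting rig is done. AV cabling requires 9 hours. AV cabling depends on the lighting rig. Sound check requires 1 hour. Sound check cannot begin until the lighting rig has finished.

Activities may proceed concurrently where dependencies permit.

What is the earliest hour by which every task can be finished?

The lighting rig waits on its own release at hour 3, so it starts at hour 3 and finishes at 3 + 6 = hour 9.
After the lighting rig (finishes hour 9), sound check can start at hour 9 and finishes at hour 10.
After the lighting rig (finishes hour 9), AV cabling can start at hour 9 and finishes at hour 18.
For seating layout: AV cabling (finishes hour 18); the lighting rig (finishes hour 9). Taking the maximum gives a start of hour 18, and it finishes at 18 + 6 = hour 24.
Catering setup needs all of seating layout (finishes hour 24); AV cabling (finishes hour 18). That puts its earliest start at hour 24; it finishes at 24 + 4 = hour 28.
All tasks are finished once the last one completes. Finish times: The lighting rig at 9, AV cabling at 18, Seating layout at 24, Catering setup at 28, Sound check at 10. The latest is hour 28.

28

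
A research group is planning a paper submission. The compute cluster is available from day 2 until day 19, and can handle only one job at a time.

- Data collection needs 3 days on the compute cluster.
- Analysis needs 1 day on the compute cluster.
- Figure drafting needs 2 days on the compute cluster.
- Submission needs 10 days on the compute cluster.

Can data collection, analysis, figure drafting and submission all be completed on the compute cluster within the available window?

Yes

The compute cluster window is 19 − 2 = 17 days.
Running back to back, the jobs need 3 + 1 + 2 + 10 = 16 days on the compute cluster.
Since 16 ≤ 17, they fit within the window.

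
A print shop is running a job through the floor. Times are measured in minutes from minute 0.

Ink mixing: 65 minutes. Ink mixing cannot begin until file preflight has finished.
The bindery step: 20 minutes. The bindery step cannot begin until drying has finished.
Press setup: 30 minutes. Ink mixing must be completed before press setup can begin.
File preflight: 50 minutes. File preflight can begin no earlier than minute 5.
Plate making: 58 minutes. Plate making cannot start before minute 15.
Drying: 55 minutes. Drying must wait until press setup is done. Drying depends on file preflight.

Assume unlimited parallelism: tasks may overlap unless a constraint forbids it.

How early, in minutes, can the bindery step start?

After its own release at minute 5, file preflight can start at minute 5 and finishes at minute 55.
Ink mixing waits on file preflight (finishes minute 55), so it starts at minute 55 and finishes at 55 + 65 = minute 120.
After ink mixing (finishes minute 120), press setup can start at minute 120 and finishes at minute 150.
Drying cannot start until press setup (finishes minute 150); file preflight (finishes minute 55). The controlling bound is minute 150, so drying finishes at 150 + 55 = minute 205.
The bindery step waits on drying (finishes minute 205), so the earliest it can start is minute 205.

205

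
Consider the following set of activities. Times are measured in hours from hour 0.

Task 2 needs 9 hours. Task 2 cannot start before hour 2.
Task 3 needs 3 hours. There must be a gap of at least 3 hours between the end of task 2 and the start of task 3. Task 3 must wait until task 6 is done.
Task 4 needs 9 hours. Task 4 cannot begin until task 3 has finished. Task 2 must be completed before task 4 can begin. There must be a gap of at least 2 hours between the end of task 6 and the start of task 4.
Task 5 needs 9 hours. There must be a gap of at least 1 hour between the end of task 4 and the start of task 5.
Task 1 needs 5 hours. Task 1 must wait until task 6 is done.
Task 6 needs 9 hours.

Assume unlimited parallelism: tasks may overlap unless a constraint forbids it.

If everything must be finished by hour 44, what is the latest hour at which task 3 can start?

22

Task 5 has no dependents, so it just needs to finish by hour 44. Starting by 44 − 9 = hour 35 achieves that.
Task 4 has to be done before task 5 (must start by hour 35, minus 1-hour gap → hour 34). That means finishing by hour 34, i.e. starting by 34 − 9 = hour 25.
Task 3 must finish before task 4 (must start by hour 25). With a 3-hour duration, task 3 must start by 25 − 3 = hour 22.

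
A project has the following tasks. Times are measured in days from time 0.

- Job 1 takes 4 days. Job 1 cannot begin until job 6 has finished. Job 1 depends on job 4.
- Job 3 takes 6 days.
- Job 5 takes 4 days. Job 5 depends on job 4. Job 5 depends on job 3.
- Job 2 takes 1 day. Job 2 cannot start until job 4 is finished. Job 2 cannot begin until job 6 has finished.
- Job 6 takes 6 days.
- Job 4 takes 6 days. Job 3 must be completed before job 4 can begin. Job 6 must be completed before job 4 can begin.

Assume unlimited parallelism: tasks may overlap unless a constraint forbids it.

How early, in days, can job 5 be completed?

16

Job 6 has no prerequisites, so it starts at day 0 and finishes at day 6.
Job 3 has no prerequisites, so it starts at day 0 and finishes at day 6.
Job 4 needs all of job 3 (finishes day 6); job 6 (finishes day 6). That puts its earliest start at day 6; it finishes at 6 + 6 = day 12.
Job 5 has to wait for job 4 (finishes day 12); job 3 (finishes day 6). The latest of these is day 12, so job 5 runs day 12 to 12 + 4 = day 16.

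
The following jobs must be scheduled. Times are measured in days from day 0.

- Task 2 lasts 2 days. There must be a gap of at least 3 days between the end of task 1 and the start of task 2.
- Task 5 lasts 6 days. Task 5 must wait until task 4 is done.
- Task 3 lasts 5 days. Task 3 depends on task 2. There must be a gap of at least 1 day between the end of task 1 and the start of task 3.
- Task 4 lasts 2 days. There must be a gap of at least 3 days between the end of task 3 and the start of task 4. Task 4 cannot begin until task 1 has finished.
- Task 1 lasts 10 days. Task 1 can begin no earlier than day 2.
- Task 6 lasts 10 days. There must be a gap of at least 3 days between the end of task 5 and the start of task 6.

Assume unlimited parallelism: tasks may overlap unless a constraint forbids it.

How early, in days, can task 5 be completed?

33

After its own release at day 2, task 1 can start at day 2 and finishes at day 12.
Task 2 waits on task 1 (finishes day 12, plus 3-day gap → day 15), so it starts at day 15 and finishes at 15 + 2 = day 17.
For task 3: task 2 (finishes day 17); task 1 (finishes day 12, plus 1-day gap → day 13). Taking the maximum gives a start of day 17, and it finishes at 17 + 5 = day 22.
Task 4 needs all of task 3 (finishes day 22, plus 3-day gap → day 25); task 1 (finishes day 12). That puts its earliest start at day 25; it finishes at 25 + 2 = day 27.
Task 5 cannot begin until task 4 (finishes day 27). It runs from day 27 to 27 + 6 = day 33.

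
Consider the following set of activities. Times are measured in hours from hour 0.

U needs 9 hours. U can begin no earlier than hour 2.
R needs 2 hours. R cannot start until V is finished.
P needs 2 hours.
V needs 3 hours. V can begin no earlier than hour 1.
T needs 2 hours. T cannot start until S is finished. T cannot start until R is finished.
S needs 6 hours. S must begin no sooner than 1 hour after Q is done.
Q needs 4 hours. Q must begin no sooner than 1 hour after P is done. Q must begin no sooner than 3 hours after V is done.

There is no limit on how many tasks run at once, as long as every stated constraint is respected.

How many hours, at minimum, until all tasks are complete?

V waits on its own release at hour 1, so it starts at hour 1 and finishes at 1 + 3 = hour 4.
After V (finishes hour 4), R can start at hour 4 and finishes at hour 6.
U cannot begin until its own release at hour 2. It runs from hour 2 to 2 + 9 = hour 11.
P has no prerequisites, so it starts at hour 0 and finishes at hour 2.
Q cannot start until P (finishes hour 2, plus 1-hour gap → hour 3); V (finishes hour 4, plus 3-hour gap → hour 7). The controlling bound is hour 7, so Q finishes at 7 + 4 = hour 11.
S waits on Q (finishes hour 11, plus 1-hour gap → hour 12), so it starts at hour 12 and finishes at 12 + 6 = hour 18.
For T: S (finishes hour 18); R (finishes hour 6). Taking the maximum gives a start of hour 18, and it finishes at 18 + 2 = hour 20.
All tasks are finished once the last one completes. Finish times: P at 2, Q at 11, R at 6, S at 18, T at 20, U at 11, V at 4. The latest is hour 20.

20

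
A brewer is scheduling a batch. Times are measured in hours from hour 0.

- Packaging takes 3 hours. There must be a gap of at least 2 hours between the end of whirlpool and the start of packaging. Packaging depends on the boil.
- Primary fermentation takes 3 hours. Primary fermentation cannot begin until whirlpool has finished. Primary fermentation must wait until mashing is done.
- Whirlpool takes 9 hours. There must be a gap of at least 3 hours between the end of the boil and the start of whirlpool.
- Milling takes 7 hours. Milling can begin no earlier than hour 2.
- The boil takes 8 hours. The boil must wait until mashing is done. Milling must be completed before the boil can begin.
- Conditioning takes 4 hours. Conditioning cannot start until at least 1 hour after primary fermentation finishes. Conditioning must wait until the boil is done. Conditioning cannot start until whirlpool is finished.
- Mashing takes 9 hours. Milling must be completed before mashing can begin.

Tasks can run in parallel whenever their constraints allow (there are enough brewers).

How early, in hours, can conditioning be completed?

46

After its own release at hour 2, milling can start at hour 2 and finishes at hour 9.
After milling (finishes hour 9), mashing can start at hour 9 and finishes at hour 18.
The boil has to wait for mashing (finishes hour 18); milling (finishes hour 9). The latest of these is hour 18, so the boil runs hour 18 to 18 + 8 = hour 26.
After the boil (finishes hour 26, plus 3-hour gap → hour 29), whirlpool can start at hour 29 and finishes at hour 38.
Primary fermentation has to wait for whirlpool (finishes hour 38); mashing (finishes hour 18). The latest of these is hour 38, so primary fermentation runs hour 38 to 38 + 3 = hour 41.
Conditioning has to wait for primary fermentation (finishes hour 41, plus 1-hour gap → hour 42); the boil (finishes hour 26); whirlpool (finishes hour 38). The latest of these is hour 42, so conditioning runs hour 42 to 42 + 4 = hour 46.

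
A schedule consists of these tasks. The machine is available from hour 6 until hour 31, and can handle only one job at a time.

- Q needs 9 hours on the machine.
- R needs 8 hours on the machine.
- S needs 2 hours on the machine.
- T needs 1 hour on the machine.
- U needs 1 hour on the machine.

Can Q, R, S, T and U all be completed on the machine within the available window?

Yes

The machine window is 31 − 6 = 25 hours.
Running back to back, the jobs need 9 + 8 + 2 + 1 + 1 = 21 hours on the machine.
Since 21 ≤ 25, they fit within the window.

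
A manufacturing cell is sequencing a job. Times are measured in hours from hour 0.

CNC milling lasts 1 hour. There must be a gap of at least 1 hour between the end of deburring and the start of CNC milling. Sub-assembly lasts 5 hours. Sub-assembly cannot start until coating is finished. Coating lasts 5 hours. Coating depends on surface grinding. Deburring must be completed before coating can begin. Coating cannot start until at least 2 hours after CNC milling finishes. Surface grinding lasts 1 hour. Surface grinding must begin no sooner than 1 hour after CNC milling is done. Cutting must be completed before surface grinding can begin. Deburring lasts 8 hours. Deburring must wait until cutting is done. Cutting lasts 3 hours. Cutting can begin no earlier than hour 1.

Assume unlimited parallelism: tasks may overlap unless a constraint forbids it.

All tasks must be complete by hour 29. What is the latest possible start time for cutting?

To finish by hour 29, sub-assembly (duration 5) must start no later than hour 24.
Coating has to be done before sub-assembly (must start by hour 24). That means finishing by hour 24, i.e. starting by 24 − 5 = hour 19.
Since coating (must start by hour 19) depends on it, surface grinding must finish by hour 19. Backing off its 1-hour duration gives a latest start of hour 18.
For CNC milling: surface grinding (must start by hour 18, minus 1-hour gap → hour 17); coating (must start by hour 19, minus 2-hour gap → hour 17). The most restrictive is hour 17; with a 1-hour duration, CNC milling must start by hour 16.
Deburring has several dependents: CNC milling (must start by hour 16, minus 1-hour gap → hour 15); coating (must start by hour 19). The earliest of those limits is hour 15, so deburring must start by 15 − 8 = hour 7.
Cutting must finish in time for deburring (must start by hour 7); surface grinding (must start by hour 18). The tightest is hour 7, so cutting must start by 7 − 3 = hour 4.

4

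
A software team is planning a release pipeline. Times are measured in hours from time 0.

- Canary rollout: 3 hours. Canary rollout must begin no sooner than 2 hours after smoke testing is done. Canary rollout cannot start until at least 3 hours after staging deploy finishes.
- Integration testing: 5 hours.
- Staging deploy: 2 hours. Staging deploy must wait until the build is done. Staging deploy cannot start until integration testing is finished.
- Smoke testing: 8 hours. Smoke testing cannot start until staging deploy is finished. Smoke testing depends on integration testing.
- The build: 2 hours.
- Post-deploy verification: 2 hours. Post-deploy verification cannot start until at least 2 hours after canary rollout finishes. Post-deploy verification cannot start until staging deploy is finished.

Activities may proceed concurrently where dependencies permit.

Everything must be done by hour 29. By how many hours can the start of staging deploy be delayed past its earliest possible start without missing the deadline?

5

Integration testing can start immediately at hour 0; it finishes at hour 5.
The build can start immediately at hour 0; it finishes at hour 2.
Staging deploy cannot start until the build (finishes hour 2); integration testing (finishes hour 5). The controlling bound is hour 5, so staging deploy finishes at 5 + 2 = hour 7.

Working backward from the deadline:
Nothing follows post-deploy verification; the deadline of hour 29 is its only limit. It must start by 29 − 2 = hour 27.
Canary rollout must finish before post-deploy verification (must start by hour 27, minus 2-hour gap → hour 25). With a 3-hour duration, canary rollout must start by 25 − 3 = hour 22.
Smoke testing has to be done before canary rollout (must start by hour 22, minus 2-hour gap → hour 20). That means finishing by hour 20, i.e. starting by 20 − 8 = hour 12.
For staging deploy: smoke testing (must start by hour 12); canary rollout (must start by hour 22, minus 3-hour gap → hour 19); post-deploy verification (must start by hour 27). The most restrictive is hour 12; with a 2-hour duration, staging deploy must start by hour 10.
So staging deploy can start as early as hour 5 and as late as hour 10, giving 10 − 5 = 5 hours of slack.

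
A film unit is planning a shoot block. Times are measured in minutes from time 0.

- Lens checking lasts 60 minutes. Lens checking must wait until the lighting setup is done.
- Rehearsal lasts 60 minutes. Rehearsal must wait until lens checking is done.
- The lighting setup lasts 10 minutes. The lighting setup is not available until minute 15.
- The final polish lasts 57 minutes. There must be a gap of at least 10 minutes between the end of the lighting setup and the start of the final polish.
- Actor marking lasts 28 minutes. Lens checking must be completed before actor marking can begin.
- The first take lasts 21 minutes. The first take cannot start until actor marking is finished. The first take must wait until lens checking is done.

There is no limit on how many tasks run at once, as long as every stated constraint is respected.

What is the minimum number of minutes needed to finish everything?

145

The lighting setup waits on its own release at minute 15, so it starts at minute 15 and finishes at 15 + 10 = minute 25.
The final polish waits on the lighting setup (finishes minute 25, plus 10-minute gap → minute 35), so it starts at minute 35 and finishes at 35 + 57 = minute 92.
After the lighting setup (finishes minute 25), lens checking can start at minute 25 and finishes at minute 85.
After lens checking (finishes minute 85), rehearsal can start at minute 85 and finishes at minute 145.
Actor marking waits on lens checking (finishes minute 85), so it starts at minute 85 and finishes at 85 + 28 = minute 113.
For the first take: actor marking (finishes minute 113); lens checking (finishes minute 85). Taking the maximum gives a start of minute 113, and it finishes at 113 + 21 = minute 134.
All tasks are finished once the last one completes. Finish times: The lighting setup at 25, Lens checking at 85, Actor marking at 113, Rehearsal at 145, The final polish at 92, The first take at 134. The latest is minute 145.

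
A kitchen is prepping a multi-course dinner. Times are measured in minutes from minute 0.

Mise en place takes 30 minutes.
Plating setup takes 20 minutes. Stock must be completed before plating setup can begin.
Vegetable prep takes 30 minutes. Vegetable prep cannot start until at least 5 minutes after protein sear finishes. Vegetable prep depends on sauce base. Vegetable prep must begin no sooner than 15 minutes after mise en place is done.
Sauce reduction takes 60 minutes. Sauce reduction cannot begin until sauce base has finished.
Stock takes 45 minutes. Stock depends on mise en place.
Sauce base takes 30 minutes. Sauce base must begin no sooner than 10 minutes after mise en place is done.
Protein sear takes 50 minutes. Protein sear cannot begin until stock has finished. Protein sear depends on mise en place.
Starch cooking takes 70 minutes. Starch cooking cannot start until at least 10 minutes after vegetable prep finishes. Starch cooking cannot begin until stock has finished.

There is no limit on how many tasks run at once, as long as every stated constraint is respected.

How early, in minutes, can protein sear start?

Mise en place has no prerequisites, so it starts at minute 0 and finishes at minute 30.
Stock cannot begin until mise en place (finishes minute 30). It runs from minute 30 to 30 + 45 = minute 75.
Protein sear waits on stock (finishes minute 75); mise en place (finishes minute 30). The latest of these is minute 75, which is the earliest protein sear can start.

75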